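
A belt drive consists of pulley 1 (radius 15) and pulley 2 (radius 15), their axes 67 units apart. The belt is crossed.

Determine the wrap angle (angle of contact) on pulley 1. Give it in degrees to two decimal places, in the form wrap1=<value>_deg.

crossed belt: β = asin((r1+r2)/C) = asin(30/67) = 26.6001°
wrap1 = wrap2 = π + 2β = 233.2003°

wrap1=233.20_deg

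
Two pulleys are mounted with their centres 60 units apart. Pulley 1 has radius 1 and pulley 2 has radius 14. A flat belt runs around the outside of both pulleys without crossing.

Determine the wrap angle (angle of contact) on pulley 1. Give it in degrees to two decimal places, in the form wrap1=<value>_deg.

wrap1=154.97_deg

open belt: β = asin((r2−r1)/C) = asin(13/60) = 12.5133°
wrap1 = π − 2β = 154.9733°
wrap2 = π + 2β = 205.0267°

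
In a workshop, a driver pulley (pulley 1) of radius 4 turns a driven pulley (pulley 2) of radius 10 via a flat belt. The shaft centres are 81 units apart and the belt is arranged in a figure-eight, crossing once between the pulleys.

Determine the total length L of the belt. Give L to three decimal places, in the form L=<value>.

crossed belt: β = asin((r1+r2)/C) = asin(14/81) = 9.9530°
wrap1 = wrap2 = π + 2β = 199.9059°
tangent length = C·cosβ = 79.7810
L = (r1+r2)·wrap + 2·C·cosβ = 14·3.4890 + 2·79.7810 = 208.4081

L=208.408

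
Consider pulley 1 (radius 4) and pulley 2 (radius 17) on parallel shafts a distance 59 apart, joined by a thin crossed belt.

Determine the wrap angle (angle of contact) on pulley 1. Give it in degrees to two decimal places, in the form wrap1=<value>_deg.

wrap1=221.70_deg

crossed belt: β = asin((r1+r2)/C) = asin(21/59) = 20.8506°
wrap1 = wrap2 = π + 2β = 221.7012°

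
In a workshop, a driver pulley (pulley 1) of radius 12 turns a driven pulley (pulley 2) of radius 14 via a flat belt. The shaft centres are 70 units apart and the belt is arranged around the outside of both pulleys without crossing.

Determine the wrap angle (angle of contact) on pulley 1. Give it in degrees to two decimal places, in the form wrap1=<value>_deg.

open belt: β = asin((r2−r1)/C) = asin(2/70) = 1.6372°
wrap1 = π − 2β = 176.7255°
wrap2 = π + 2β = 183.2745°

wrap1=176.73_deg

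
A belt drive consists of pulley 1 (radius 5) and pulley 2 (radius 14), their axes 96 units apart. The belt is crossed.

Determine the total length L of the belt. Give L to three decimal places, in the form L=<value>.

crossed belt: β = asin((r1+r2)/C) = asin(19/96) = 11.4152°
wrap1 = wrap2 = π + 2β = 202.8303°
tangent length = C·cosβ = 94.1010
L = (r1+r2)·wrap + 2·C·cosβ = 19·3.5401 + 2·94.1010 = 255.4631

L=255.463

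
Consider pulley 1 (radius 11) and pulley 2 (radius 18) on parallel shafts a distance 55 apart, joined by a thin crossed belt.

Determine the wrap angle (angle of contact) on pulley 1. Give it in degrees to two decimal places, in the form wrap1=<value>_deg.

wrap1=243.64_deg

crossed belt: β = asin((r1+r2)/C) = asin(29/55) = 31.8214°
wrap1 = wrap2 = π + 2β = 243.6427°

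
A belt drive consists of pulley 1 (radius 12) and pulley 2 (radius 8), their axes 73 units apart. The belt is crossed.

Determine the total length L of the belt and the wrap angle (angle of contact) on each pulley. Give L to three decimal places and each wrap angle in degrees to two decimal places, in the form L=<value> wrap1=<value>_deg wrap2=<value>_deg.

crossed belt: β = asin((r1+r2)/C) = asin(20/73) = 15.9008°
wrap1 = wrap2 = π + 2β = 211.8016°
tangent length = C·cosβ = 70.2068
L = (r1+r2)·wrap + 2·C·cosβ = 20·3.6966 + 2·70.2068 = 214.3464

L=214.346 wrap1=211.80_deg wrap2=211.80_deg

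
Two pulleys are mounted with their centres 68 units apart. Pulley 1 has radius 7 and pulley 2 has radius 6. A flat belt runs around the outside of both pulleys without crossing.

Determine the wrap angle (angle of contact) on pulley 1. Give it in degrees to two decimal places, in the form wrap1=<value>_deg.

wrap1=181.69_deg

open belt: β = asin((r2−r1)/C) = asin(-1/68) = -0.8426°
wrap1 = π − 2β = 181.6852°
wrap2 = π + 2β = 178.3148°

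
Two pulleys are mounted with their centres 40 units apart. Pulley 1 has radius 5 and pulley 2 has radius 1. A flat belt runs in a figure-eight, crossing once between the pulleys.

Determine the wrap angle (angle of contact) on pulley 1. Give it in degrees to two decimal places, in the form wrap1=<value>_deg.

wrap1=197.25_deg

crossed belt: β = asin((r1+r2)/C) = asin(6/40) = 8.6269°
wrap1 = wrap2 = π + 2β = 197.2539°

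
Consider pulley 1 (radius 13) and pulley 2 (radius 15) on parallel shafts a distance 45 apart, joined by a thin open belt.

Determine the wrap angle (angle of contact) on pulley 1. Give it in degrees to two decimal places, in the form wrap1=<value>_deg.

wrap1=174.91_deg

open belt: β = asin((r2−r1)/C) = asin(2/45) = 2.5473°
wrap1 = π − 2β = 174.9054°
wrap2 = π + 2β = 185.0946°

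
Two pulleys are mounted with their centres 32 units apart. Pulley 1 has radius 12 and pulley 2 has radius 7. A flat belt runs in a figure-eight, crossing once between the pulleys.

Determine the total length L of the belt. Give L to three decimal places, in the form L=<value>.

crossed belt: β = asin((r1+r2)/C) = asin(19/32) = 36.4236°
wrap1 = wrap2 = π + 2β = 252.8471°
tangent length = C·cosβ = 25.7488
L = (r1+r2)·wrap + 2·C·cosβ = 19·4.4130 + 2·25.7488 = 135.3449

L=135.345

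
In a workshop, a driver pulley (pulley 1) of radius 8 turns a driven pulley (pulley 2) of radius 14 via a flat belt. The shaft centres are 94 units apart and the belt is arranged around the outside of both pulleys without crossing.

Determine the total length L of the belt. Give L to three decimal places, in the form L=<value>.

L=257.498

open belt: β = asin((r2−r1)/C) = asin(6/94) = 3.6597°
wrap1 = π − 2β = 172.6807°
wrap2 = π + 2β = 187.3193°
tangent length = C·cosβ = 93.8083
L = r1·wrap1 + r2·wrap2 + 2·C·cosβ = 8·3.0138 + 14·3.2693 + 2·93.8083 = 257.4981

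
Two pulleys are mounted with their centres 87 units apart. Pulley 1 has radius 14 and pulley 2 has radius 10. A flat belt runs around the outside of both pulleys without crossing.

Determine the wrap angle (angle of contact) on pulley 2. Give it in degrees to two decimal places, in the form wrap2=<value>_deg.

wrap2=174.73_deg

open belt: β = asin((r2−r1)/C) = asin(-4/87) = -2.6352°
wrap1 = π − 2β = 185.2704°
wrap2 = π + 2β = 174.7296°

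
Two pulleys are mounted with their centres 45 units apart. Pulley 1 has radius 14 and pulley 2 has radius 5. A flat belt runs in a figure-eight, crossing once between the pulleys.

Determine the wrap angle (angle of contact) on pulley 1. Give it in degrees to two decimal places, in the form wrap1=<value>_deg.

crossed belt: β = asin((r1+r2)/C) = asin(19/45) = 24.9750°
wrap1 = wrap2 = π + 2β = 229.9499°

wrap1=229.95_deg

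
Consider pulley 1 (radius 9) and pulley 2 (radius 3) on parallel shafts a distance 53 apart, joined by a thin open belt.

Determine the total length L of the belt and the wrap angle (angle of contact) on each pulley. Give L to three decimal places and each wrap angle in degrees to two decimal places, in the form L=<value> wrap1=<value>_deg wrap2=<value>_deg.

open belt: β = asin((r2−r1)/C) = asin(-6/53) = -6.5002°
wrap1 = π − 2β = 193.0005°
wrap2 = π + 2β = 166.9995°
tangent length = C·cosβ = 52.6593
L = r1·wrap1 + r2·wrap2 + 2·C·cosβ = 9·3.3685 + 3·2.9147 + 2·52.6593 = 144.3791

L=144.379 wrap1=193.00_deg wrap2=167.00_deg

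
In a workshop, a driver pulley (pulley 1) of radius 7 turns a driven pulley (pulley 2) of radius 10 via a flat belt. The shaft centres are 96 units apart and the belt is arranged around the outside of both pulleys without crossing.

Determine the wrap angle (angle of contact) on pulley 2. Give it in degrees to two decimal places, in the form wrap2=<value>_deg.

open belt: β = asin((r2−r1)/C) = asin(3/96) = 1.7908°
wrap1 = π − 2β = 176.4184°
wrap2 = π + 2β = 183.5816°

wrap2=183.58_deg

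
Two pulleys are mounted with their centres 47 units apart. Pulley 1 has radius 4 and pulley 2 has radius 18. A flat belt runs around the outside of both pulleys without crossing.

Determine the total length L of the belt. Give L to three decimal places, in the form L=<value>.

L=167.317

open belt: β = asin((r2−r1)/C) = asin(14/47) = 17.3299°
wrap1 = π − 2β = 145.3403°
wrap2 = π + 2β = 214.6597°
tangent length = C·cosβ = 44.8665
L = r1·wrap1 + r2·wrap2 + 2·C·cosβ = 4·2.5367 + 18·3.7465 + 2·44.8665 = 167.3169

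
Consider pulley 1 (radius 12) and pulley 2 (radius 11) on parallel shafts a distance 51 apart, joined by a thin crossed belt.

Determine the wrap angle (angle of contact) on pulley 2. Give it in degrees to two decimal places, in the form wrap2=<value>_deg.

crossed belt: β = asin((r1+r2)/C) = asin(23/51) = 26.8066°
wrap1 = wrap2 = π + 2β = 233.6132°

wrap2=233.61_deg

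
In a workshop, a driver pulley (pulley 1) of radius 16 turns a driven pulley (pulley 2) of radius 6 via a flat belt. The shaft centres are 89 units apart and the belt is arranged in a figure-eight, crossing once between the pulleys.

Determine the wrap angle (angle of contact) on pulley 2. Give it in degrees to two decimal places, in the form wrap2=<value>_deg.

wrap2=208.62_deg

crossed belt: β = asin((r1+r2)/C) = asin(22/89) = 14.3114°
wrap1 = wrap2 = π + 2β = 208.6227°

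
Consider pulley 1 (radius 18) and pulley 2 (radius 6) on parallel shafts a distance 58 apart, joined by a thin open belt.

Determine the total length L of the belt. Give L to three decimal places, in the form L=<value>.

open belt: β = asin((r2−r1)/C) = asin(-12/58) = -11.9405°
wrap1 = π − 2β = 203.8811°
wrap2 = π + 2β = 156.1189°
tangent length = C·cosβ = 56.7450
L = r1·wrap1 + r2·wrap2 + 2·C·cosβ = 18·3.5584 + 6·2.7248 + 2·56.7450 = 193.8900

L=193.890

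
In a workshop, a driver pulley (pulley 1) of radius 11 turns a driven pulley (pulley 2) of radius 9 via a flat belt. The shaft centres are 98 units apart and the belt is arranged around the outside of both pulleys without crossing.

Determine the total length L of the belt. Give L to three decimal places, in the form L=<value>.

open belt: β = asin((r2−r1)/C) = asin(-2/98) = -1.1694°
wrap1 = π − 2β = 182.3388°
wrap2 = π + 2β = 177.6612°
tangent length = C·cosβ = 97.9796
L = r1·wrap1 + r2·wrap2 + 2·C·cosβ = 11·3.1824 + 9·3.1008 + 2·97.9796 = 258.8727

L=258.873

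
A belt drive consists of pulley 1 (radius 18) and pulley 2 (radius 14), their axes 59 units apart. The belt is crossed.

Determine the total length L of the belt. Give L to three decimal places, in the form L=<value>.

crossed belt: β = asin((r1+r2)/C) = asin(32/59) = 32.8453°
wrap1 = wrap2 = π + 2β = 245.6906°
tangent length = C·cosβ = 49.5681
L = (r1+r2)·wrap + 2·C·cosβ = 32·4.2881 + 2·49.5681 = 236.3558

L=236.356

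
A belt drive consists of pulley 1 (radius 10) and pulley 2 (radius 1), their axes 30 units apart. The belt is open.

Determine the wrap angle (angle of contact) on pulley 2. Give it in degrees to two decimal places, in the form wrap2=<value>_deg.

open belt: β = asin((r2−r1)/C) = asin(-9/30) = -17.4576°
wrap1 = π − 2β = 214.9152°
wrap2 = π + 2β = 145.0848°

wrap2=145.08_deg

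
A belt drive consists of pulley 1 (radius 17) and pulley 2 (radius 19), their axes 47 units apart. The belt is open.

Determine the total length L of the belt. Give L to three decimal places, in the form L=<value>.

open belt: β = asin((r2−r1)/C) = asin(2/47) = 2.4389°
wrap1 = π − 2β = 175.1223°
wrap2 = π + 2β = 184.8777°
tangent length = C·cosβ = 46.9574
L = r1·wrap1 + r2·wrap2 + 2·C·cosβ = 17·3.0565 + 19·3.2267 + 2·46.9574 = 207.1825

L=207.182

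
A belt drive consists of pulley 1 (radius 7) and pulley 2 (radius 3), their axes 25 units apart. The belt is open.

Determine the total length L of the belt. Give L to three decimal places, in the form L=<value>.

open belt: β = asin((r2−r1)/C) = asin(-4/25) = -9.2069°
wrap1 = π − 2β = 198.4138°
wrap2 = π + 2β = 161.5862°
tangent length = C·cosβ = 24.6779
L = r1·wrap1 + r2·wrap2 + 2·C·cosβ = 7·3.4630 + 3·2.8202 + 2·24.6779 = 82.0573

L=82.057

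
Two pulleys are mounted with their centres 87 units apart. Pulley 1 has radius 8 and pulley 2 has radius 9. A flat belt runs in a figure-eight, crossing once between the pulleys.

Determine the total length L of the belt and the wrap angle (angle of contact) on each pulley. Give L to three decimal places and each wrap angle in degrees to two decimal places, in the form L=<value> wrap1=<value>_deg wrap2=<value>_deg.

L=230.740 wrap1=202.54_deg wrap2=202.54_deg

crossed belt: β = asin((r1+r2)/C) = asin(17/87) = 11.2682°
wrap1 = wrap2 = π + 2β = 202.5365°
tangent length = C·cosβ = 85.3229
L = (r1+r2)·wrap + 2·C·cosβ = 17·3.5349 + 2·85.3229 = 230.7396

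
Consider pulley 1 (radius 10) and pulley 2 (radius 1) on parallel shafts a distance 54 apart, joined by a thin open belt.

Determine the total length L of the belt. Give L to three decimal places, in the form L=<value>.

open belt: β = asin((r2−r1)/C) = asin(-9/54) = -9.5941°
wrap1 = π − 2β = 199.1881°
wrap2 = π + 2β = 160.8119°
tangent length = C·cosβ = 53.2447
L = r1·wrap1 + r2·wrap2 + 2·C·cosβ = 10·3.4765 + 1·2.8067 + 2·53.2447 = 144.0610

L=144.061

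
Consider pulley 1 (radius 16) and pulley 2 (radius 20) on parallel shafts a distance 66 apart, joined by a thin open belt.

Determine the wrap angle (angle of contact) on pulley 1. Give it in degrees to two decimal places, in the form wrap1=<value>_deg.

open belt: β = asin((r2−r1)/C) = asin(4/66) = 3.4746°
wrap1 = π − 2β = 173.0508°
wrap2 = π + 2β = 186.9492°

wrap1=173.05_deg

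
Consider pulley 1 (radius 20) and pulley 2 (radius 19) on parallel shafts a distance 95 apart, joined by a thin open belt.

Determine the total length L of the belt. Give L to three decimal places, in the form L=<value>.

L=312.533

open belt: β = asin((r2−r1)/C) = asin(-1/95) = -0.6031°
wrap1 = π − 2β = 181.2062°
wrap2 = π + 2β = 178.7938°
tangent length = C·cosβ = 94.9947
L = r1·wrap1 + r2·wrap2 + 2·C·cosβ = 20·3.1626 + 19·3.1205 + 2·94.9947 = 312.5326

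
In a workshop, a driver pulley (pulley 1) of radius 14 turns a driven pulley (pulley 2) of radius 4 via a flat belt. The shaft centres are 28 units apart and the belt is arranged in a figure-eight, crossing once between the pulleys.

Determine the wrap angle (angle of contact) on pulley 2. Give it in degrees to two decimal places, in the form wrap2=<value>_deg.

crossed belt: β = asin((r1+r2)/C) = asin(18/28) = 40.0052°
wrap1 = wrap2 = π + 2β = 260.0104°

wrap2=260.01_deg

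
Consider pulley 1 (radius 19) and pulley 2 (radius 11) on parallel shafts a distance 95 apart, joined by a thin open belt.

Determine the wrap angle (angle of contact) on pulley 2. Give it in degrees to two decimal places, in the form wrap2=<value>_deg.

wrap2=170.34_deg

open belt: β = asin((r2−r1)/C) = asin(-8/95) = -4.8306°
wrap1 = π − 2β = 189.6613°
wrap2 = π + 2β = 170.3387°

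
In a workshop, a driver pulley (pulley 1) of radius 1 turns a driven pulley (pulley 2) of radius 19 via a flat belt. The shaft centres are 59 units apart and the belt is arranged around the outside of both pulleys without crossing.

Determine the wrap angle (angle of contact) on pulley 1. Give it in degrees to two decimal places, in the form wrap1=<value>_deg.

wrap1=144.47_deg

open belt: β = asin((r2−r1)/C) = asin(18/59) = 17.7633°
wrap1 = π − 2β = 144.4735°
wrap2 = π + 2β = 215.5265°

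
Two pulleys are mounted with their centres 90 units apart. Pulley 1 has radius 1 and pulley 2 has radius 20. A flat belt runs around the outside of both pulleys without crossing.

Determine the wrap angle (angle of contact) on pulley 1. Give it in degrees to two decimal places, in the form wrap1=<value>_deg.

wrap1=155.63_deg

open belt: β = asin((r2−r1)/C) = asin(19/90) = 12.1875°
wrap1 = π − 2β = 155.6251°
wrap2 = π + 2β = 204.3749°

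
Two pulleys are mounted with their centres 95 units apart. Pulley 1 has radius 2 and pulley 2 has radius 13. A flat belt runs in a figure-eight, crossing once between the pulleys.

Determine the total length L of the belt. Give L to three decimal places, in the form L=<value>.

L=239.497

crossed belt: β = asin((r1+r2)/C) = asin(15/95) = 9.0847°
wrap1 = wrap2 = π + 2β = 198.1694°
tangent length = C·cosβ = 93.8083
L = (r1+r2)·wrap + 2·C·cosβ = 15·3.4587 + 2·93.8083 = 239.4973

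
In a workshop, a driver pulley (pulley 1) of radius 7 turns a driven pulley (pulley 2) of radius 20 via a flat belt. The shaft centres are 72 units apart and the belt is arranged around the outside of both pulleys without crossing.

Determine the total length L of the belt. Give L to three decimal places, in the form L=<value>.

L=231.177

open belt: β = asin((r2−r1)/C) = asin(13/72) = 10.4021°
wrap1 = π − 2β = 159.1958°
wrap2 = π + 2β = 200.8042°
tangent length = C·cosβ = 70.8167
L = r1·wrap1 + r2·wrap2 + 2·C·cosβ = 7·2.7785 + 20·3.5047 + 2·70.8167 = 231.1767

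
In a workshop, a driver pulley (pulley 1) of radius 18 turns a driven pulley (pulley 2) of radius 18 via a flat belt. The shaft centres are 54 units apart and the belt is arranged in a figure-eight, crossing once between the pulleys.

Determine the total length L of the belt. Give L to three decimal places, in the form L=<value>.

crossed belt: β = asin((r1+r2)/C) = asin(36/54) = 41.8103°
wrap1 = wrap2 = π + 2β = 263.6206°
tangent length = C·cosβ = 40.2492
L = (r1+r2)·wrap + 2·C·cosβ = 36·4.6010 + 2·40.2492 = 246.1362

L=246.136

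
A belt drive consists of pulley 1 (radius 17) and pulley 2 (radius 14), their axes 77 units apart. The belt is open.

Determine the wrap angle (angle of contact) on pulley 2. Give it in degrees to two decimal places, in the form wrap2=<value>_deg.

open belt: β = asin((r2−r1)/C) = asin(-3/77) = -2.2329°
wrap1 = π − 2β = 184.4657°
wrap2 = π + 2β = 175.5343°

wrap2=175.53_deg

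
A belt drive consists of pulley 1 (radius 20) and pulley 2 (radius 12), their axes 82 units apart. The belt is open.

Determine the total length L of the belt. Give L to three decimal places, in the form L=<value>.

open belt: β = asin((r2−r1)/C) = asin(-8/82) = -5.5987°
wrap1 = π − 2β = 191.1975°
wrap2 = π + 2β = 168.8025°
tangent length = C·cosβ = 81.6088
L = r1·wrap1 + r2·wrap2 + 2·C·cosβ = 20·3.3370 + 12·2.9462 + 2·81.6088 = 265.3121

L=265.312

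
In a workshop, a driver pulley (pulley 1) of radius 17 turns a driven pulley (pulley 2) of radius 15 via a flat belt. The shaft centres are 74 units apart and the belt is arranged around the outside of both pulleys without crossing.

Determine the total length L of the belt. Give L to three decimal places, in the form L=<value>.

L=248.585

open belt: β = asin((r2−r1)/C) = asin(-2/74) = -1.5487°
wrap1 = π − 2β = 183.0974°
wrap2 = π + 2β = 176.9026°
tangent length = C·cosβ = 73.9730
L = r1·wrap1 + r2·wrap2 + 2·C·cosβ = 17·3.1957 + 15·3.0875 + 2·73.9730 = 248.5850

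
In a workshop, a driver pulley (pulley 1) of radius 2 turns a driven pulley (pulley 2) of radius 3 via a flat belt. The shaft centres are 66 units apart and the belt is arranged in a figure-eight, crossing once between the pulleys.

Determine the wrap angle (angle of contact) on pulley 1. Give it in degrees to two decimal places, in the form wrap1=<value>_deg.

wrap1=188.69_deg

crossed belt: β = asin((r1+r2)/C) = asin(5/66) = 4.3448°
wrap1 = wrap2 = π + 2β = 188.6895°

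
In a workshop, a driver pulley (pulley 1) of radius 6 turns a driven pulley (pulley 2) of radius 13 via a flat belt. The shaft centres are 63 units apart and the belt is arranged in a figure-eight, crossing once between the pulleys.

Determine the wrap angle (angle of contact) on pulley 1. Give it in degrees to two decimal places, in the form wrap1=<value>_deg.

crossed belt: β = asin((r1+r2)/C) = asin(19/63) = 17.5530°
wrap1 = wrap2 = π + 2β = 215.1059°

wrap1=215.11_deg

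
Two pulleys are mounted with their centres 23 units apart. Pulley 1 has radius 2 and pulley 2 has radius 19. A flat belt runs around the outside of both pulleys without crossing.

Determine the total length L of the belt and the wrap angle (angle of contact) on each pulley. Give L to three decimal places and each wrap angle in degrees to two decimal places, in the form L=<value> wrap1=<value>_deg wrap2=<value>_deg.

L=125.238 wrap1=84.69_deg wrap2=275.31_deg

open belt: β = asin((r2−r1)/C) = asin(17/23) = 47.6574°
wrap1 = π − 2β = 84.6852°
wrap2 = π + 2β = 275.3148°
tangent length = C·cosβ = 15.4919
L = r1·wrap1 + r2·wrap2 + 2·C·cosβ = 2·1.4780 + 19·4.8051 + 2·15.4919 = 125.2378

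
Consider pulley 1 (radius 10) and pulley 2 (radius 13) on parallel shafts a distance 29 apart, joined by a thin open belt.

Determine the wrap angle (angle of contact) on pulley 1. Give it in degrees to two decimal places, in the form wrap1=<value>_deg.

open belt: β = asin((r2−r1)/C) = asin(3/29) = 5.9378°
wrap1 = π − 2β = 168.1245°
wrap2 = π + 2β = 191.8755°

wrap1=168.12_deg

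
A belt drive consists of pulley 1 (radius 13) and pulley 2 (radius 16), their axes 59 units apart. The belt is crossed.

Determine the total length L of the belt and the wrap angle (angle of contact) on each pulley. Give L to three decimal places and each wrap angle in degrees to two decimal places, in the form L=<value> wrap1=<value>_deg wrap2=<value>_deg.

crossed belt: β = asin((r1+r2)/C) = asin(29/59) = 29.4409°
wrap1 = wrap2 = π + 2β = 238.8818°
tangent length = C·cosβ = 51.3809
L = (r1+r2)·wrap + 2·C·cosβ = 29·4.1693 + 2·51.3809 = 223.6708

L=223.671 wrap1=238.88_deg wrap2=238.88_deg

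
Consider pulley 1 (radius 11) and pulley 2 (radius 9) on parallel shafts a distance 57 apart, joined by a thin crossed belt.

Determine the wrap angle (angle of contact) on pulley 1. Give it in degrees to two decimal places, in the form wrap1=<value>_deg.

wrap1=221.08_deg

crossed belt: β = asin((r1+r2)/C) = asin(20/57) = 20.5410°
wrap1 = wrap2 = π + 2β = 221.0820°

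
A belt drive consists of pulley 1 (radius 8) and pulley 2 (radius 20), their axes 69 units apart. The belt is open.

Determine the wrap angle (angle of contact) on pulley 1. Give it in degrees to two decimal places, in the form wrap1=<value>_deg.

open belt: β = asin((r2−r1)/C) = asin(12/69) = 10.0154°
wrap1 = π − 2β = 159.9692°
wrap2 = π + 2β = 200.0308°

wrap1=159.97_deg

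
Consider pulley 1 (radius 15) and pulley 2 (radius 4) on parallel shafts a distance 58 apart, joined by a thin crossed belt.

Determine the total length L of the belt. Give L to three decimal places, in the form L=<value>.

L=181.972

crossed belt: β = asin((r1+r2)/C) = asin(19/58) = 19.1223°
wrap1 = wrap2 = π + 2β = 218.2447°
tangent length = C·cosβ = 54.7996
L = (r1+r2)·wrap + 2·C·cosβ = 19·3.8091 + 2·54.7996 = 181.9719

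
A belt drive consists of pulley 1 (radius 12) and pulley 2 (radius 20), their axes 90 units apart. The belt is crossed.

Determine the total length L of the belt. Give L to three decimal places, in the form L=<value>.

crossed belt: β = asin((r1+r2)/C) = asin(32/90) = 20.8275°
wrap1 = wrap2 = π + 2β = 221.6550°
tangent length = C·cosβ = 84.1190
L = (r1+r2)·wrap + 2·C·cosβ = 32·3.8686 + 2·84.1190 = 292.0334

L=292.033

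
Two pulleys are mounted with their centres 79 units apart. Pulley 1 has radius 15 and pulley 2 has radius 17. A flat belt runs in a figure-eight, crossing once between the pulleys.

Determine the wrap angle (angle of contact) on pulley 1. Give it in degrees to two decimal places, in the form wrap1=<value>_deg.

wrap1=227.79_deg

crossed belt: β = asin((r1+r2)/C) = asin(32/79) = 23.8951°
wrap1 = wrap2 = π + 2β = 227.7902°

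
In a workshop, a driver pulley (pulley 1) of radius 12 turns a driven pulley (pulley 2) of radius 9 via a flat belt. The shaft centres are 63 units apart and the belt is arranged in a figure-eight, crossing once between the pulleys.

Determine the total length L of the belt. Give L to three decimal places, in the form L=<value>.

L=199.041

crossed belt: β = asin((r1+r2)/C) = asin(21/63) = 19.4712°
wrap1 = wrap2 = π + 2β = 218.9424°
tangent length = C·cosβ = 59.3970
L = (r1+r2)·wrap + 2·C·cosβ = 21·3.8213 + 2·59.3970 = 199.0405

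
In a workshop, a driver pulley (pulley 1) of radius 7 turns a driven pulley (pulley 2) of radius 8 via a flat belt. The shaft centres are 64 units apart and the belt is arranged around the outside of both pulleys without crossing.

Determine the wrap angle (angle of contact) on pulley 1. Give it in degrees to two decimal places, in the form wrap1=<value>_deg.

wrap1=178.21_deg

open belt: β = asin((r2−r1)/C) = asin(1/64) = 0.8953°
wrap1 = π − 2β = 178.2094°
wrap2 = π + 2β = 181.7906°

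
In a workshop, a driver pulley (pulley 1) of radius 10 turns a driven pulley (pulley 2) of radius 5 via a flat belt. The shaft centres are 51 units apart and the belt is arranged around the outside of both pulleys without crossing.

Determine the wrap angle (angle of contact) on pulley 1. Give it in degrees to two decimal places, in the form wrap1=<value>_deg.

wrap1=191.25_deg

open belt: β = asin((r2−r1)/C) = asin(-5/51) = -5.6263°
wrap1 = π − 2β = 191.2525°
wrap2 = π + 2β = 168.7475°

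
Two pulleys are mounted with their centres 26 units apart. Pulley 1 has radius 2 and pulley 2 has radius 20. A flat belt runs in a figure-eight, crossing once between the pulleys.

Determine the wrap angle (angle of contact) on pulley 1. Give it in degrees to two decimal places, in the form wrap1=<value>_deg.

crossed belt: β = asin((r1+r2)/C) = asin(22/26) = 57.7958°
wrap1 = wrap2 = π + 2β = 295.5915°

wrap1=295.59_deg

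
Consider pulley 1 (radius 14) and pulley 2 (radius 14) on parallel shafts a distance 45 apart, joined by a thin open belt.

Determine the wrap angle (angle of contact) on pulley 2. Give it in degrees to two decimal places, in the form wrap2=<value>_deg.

open belt: β = asin((r2−r1)/C) = asin(0/45) = 0.0000°
wrap1 = π − 2β = 180.0000°
wrap2 = π + 2β = 180.0000°

wrap2=180.00_deg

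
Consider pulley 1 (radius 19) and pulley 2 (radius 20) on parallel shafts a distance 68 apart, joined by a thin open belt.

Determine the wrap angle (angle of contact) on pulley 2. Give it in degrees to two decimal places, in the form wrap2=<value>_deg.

wrap2=181.69_deg

open belt: β = asin((r2−r1)/C) = asin(1/68) = 0.8426°
wrap1 = π − 2β = 178.3148°
wrap2 = π + 2β = 181.6852°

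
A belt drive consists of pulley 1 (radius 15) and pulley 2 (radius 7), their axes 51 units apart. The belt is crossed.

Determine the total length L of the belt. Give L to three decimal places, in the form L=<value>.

L=180.761

crossed belt: β = asin((r1+r2)/C) = asin(22/51) = 25.5547°
wrap1 = wrap2 = π + 2β = 231.1094°
tangent length = C·cosβ = 46.0109
L = (r1+r2)·wrap + 2·C·cosβ = 22·4.0336 + 2·46.0109 = 180.7614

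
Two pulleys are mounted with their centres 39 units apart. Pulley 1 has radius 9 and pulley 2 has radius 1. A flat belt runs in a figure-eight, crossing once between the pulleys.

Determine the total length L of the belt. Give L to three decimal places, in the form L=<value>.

crossed belt: β = asin((r1+r2)/C) = asin(10/39) = 14.8572°
wrap1 = wrap2 = π + 2β = 209.7143°
tangent length = C·cosβ = 37.6962
L = (r1+r2)·wrap + 2·C·cosβ = 10·3.6602 + 2·37.6962 = 111.9944

L=111.994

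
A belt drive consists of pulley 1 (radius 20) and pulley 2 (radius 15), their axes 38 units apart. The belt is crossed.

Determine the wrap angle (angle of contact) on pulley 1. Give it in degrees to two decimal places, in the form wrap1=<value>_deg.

wrap1=314.16_deg

crossed belt: β = asin((r1+r2)/C) = asin(35/38) = 67.0805°
wrap1 = wrap2 = π + 2β = 314.1609°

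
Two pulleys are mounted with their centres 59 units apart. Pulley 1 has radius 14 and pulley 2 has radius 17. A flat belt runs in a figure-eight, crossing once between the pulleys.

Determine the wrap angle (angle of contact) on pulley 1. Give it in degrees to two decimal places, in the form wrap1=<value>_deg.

wrap1=243.39_deg

crossed belt: β = asin((r1+r2)/C) = asin(31/59) = 31.6968°
wrap1 = wrap2 = π + 2β = 243.3935°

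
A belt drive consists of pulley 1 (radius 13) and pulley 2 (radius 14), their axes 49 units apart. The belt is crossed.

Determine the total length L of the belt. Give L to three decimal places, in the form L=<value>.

L=198.117

crossed belt: β = asin((r1+r2)/C) = asin(27/49) = 33.4370°
wrap1 = wrap2 = π + 2β = 246.8741°
tangent length = C·cosβ = 40.8901
L = (r1+r2)·wrap + 2·C·cosβ = 27·4.3088 + 2·40.8901 = 198.1169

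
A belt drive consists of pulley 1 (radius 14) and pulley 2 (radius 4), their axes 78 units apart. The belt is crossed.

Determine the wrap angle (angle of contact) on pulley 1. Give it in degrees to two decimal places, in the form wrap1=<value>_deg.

crossed belt: β = asin((r1+r2)/C) = asin(18/78) = 13.3424°
wrap1 = wrap2 = π + 2β = 206.6847°

wrap1=206.68_deg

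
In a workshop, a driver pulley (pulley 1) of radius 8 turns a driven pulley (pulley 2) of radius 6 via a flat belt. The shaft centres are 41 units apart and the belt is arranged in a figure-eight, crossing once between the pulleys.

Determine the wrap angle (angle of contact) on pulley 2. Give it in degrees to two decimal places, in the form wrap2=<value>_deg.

wrap2=219.93_deg

crossed belt: β = asin((r1+r2)/C) = asin(14/41) = 19.9661°
wrap1 = wrap2 = π + 2β = 219.9321°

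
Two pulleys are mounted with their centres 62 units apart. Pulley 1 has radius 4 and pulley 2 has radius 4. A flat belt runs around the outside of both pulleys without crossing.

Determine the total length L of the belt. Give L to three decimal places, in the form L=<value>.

L=149.133

open belt: β = asin((r2−r1)/C) = asin(0/62) = 0.0000°
wrap1 = π − 2β = 180.0000°
wrap2 = π + 2β = 180.0000°
tangent length = C·cosβ = 62.0000
L = r1·wrap1 + r2·wrap2 + 2·C·cosβ = 4·3.1416 + 4·3.1416 + 2·62.0000 = 149.1327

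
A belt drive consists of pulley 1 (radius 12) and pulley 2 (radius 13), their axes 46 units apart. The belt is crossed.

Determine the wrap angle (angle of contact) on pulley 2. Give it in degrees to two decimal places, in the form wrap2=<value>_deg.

wrap2=245.84_deg

crossed belt: β = asin((r1+r2)/C) = asin(25/46) = 32.9207°
wrap1 = wrap2 = π + 2β = 245.8415°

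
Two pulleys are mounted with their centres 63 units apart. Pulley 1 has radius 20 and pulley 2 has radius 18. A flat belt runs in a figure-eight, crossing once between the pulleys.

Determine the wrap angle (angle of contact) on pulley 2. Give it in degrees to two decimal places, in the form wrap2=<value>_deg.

wrap2=254.20_deg

crossed belt: β = asin((r1+r2)/C) = asin(38/63) = 37.0976°
wrap1 = wrap2 = π + 2β = 254.1952°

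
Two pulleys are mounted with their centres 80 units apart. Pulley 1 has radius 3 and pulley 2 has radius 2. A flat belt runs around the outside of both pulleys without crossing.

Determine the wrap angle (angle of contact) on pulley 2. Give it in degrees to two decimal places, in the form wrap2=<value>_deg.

wrap2=178.57_deg

open belt: β = asin((r2−r1)/C) = asin(-1/80) = -0.7162°
wrap1 = π − 2β = 181.4324°
wrap2 = π + 2β = 178.5676°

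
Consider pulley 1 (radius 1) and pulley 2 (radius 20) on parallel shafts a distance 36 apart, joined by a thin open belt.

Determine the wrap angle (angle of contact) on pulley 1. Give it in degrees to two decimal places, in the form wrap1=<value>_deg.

wrap1=116.29_deg

open belt: β = asin((r2−r1)/C) = asin(19/36) = 31.8554°
wrap1 = π − 2β = 116.2891°
wrap2 = π + 2β = 243.7109°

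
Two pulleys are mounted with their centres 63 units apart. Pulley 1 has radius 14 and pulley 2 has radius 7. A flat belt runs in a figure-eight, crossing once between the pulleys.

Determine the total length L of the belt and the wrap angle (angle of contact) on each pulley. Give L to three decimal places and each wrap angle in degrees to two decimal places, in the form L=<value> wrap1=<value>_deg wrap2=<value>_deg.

crossed belt: β = asin((r1+r2)/C) = asin(21/63) = 19.4712°
wrap1 = wrap2 = π + 2β = 218.9424°
tangent length = C·cosβ = 59.3970
L = (r1+r2)·wrap + 2·C·cosβ = 21·3.8213 + 2·59.3970 = 199.0405

L=199.041 wrap1=218.94_deg wrap2=218.94_deg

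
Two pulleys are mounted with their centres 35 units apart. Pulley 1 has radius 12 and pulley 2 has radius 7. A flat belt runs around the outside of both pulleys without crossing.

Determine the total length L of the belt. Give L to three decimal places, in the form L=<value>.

open belt: β = asin((r2−r1)/C) = asin(-5/35) = -8.2132°
wrap1 = π − 2β = 196.4264°
wrap2 = π + 2β = 163.5736°
tangent length = C·cosβ = 34.6410
L = r1·wrap1 + r2·wrap2 + 2·C·cosβ = 12·3.4283 + 7·2.8549 + 2·34.6410 = 130.4058

L=130.406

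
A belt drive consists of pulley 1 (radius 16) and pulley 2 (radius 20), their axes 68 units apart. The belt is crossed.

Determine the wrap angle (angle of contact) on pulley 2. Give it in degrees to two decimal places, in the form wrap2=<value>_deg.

wrap2=243.93_deg

crossed belt: β = asin((r1+r2)/C) = asin(36/68) = 31.9657°
wrap1 = wrap2 = π + 2β = 243.9314°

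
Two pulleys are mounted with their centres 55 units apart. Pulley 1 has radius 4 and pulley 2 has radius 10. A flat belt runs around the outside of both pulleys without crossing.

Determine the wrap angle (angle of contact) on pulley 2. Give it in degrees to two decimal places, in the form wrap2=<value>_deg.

wrap2=192.53_deg

open belt: β = asin((r2−r1)/C) = asin(6/55) = 6.2629°
wrap1 = π − 2β = 167.4742°
wrap2 = π + 2β = 192.5258°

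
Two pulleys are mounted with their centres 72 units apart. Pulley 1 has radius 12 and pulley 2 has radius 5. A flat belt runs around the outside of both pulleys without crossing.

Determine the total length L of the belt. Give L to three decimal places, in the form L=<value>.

open belt: β = asin((r2−r1)/C) = asin(-7/72) = -5.5792°
wrap1 = π − 2β = 191.1585°
wrap2 = π + 2β = 168.8415°
tangent length = C·cosβ = 71.6589
L = r1·wrap1 + r2·wrap2 + 2·C·cosβ = 12·3.3363 + 5·2.9468 + 2·71.6589 = 198.0882

L=198.088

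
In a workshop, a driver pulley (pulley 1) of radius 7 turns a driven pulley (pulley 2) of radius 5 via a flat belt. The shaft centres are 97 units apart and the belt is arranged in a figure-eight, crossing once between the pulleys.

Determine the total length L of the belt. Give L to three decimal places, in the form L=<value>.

L=233.186

crossed belt: β = asin((r1+r2)/C) = asin(12/97) = 7.1063°
wrap1 = wrap2 = π + 2β = 194.2127°
tangent length = C·cosβ = 96.2549
L = (r1+r2)·wrap + 2·C·cosβ = 12·3.3897 + 2·96.2549 = 233.1856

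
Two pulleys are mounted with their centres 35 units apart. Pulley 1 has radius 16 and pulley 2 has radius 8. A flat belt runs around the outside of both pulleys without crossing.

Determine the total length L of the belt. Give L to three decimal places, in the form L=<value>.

open belt: β = asin((r2−r1)/C) = asin(-8/35) = -13.2130°
wrap1 = π − 2β = 206.4260°
wrap2 = π + 2β = 153.5740°
tangent length = C·cosβ = 34.0735
L = r1·wrap1 + r2·wrap2 + 2·C·cosβ = 16·3.6028 + 8·2.6804 + 2·34.0735 = 147.2349

L=147.235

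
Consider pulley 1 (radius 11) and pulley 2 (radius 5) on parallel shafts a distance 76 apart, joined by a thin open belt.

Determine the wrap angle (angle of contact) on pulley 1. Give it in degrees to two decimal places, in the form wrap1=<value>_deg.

wrap1=189.06_deg

open belt: β = asin((r2−r1)/C) = asin(-6/76) = -4.5281°
wrap1 = π − 2β = 189.0561°
wrap2 = π + 2β = 170.9439°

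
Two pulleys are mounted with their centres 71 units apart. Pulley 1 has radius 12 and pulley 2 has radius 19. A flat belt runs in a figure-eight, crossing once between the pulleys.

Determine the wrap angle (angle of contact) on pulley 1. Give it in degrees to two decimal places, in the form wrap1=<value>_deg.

wrap1=231.78_deg

crossed belt: β = asin((r1+r2)/C) = asin(31/71) = 25.8884°
wrap1 = wrap2 = π + 2β = 231.7768°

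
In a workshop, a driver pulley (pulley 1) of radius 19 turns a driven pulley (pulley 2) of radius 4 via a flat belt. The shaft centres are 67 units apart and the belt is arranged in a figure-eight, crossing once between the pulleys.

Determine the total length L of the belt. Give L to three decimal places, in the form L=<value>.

crossed belt: β = asin((r1+r2)/C) = asin(23/67) = 20.0771°
wrap1 = wrap2 = π + 2β = 220.1541°
tangent length = C·cosβ = 62.9285
L = (r1+r2)·wrap + 2·C·cosβ = 23·3.8424 + 2·62.9285 = 214.2326

L=214.233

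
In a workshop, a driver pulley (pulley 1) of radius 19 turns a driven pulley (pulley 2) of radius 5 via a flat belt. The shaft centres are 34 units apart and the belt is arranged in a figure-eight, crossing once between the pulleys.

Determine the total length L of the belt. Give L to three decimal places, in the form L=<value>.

crossed belt: β = asin((r1+r2)/C) = asin(24/34) = 44.9009°
wrap1 = wrap2 = π + 2β = 269.8017°
tangent length = C·cosβ = 24.0832
L = (r1+r2)·wrap + 2·C·cosβ = 24·4.7089 + 2·24.0832 = 161.1807

L=161.181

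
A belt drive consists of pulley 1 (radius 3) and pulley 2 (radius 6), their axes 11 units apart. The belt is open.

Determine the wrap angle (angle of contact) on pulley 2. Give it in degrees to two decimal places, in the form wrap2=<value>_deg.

open belt: β = asin((r2−r1)/C) = asin(3/11) = 15.8266°
wrap1 = π − 2β = 148.3468°
wrap2 = π + 2β = 211.6532°

wrap2=211.65_deg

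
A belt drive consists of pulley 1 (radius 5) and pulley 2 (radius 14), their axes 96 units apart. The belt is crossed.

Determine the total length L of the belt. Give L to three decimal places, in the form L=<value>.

L=255.463

crossed belt: β = asin((r1+r2)/C) = asin(19/96) = 11.4152°
wrap1 = wrap2 = π + 2β = 202.8303°
tangent length = C·cosβ = 94.1010
L = (r1+r2)·wrap + 2·C·cosβ = 19·3.5401 + 2·94.1010 = 255.4631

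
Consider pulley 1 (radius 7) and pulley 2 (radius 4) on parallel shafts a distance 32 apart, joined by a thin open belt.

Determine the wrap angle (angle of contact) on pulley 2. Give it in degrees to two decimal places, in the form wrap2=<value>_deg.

wrap2=169.24_deg

open belt: β = asin((r2−r1)/C) = asin(-3/32) = -5.3794°
wrap1 = π − 2β = 190.7588°
wrap2 = π + 2β = 169.2412°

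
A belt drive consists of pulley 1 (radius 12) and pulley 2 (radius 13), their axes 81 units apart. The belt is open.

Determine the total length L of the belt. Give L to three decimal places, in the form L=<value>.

L=240.552

open belt: β = asin((r2−r1)/C) = asin(1/81) = 0.7074°
wrap1 = π − 2β = 178.5853°
wrap2 = π + 2β = 181.4147°
tangent length = C·cosβ = 80.9938
L = r1·wrap1 + r2·wrap2 + 2·C·cosβ = 12·3.1169 + 13·3.1663 + 2·80.9938 = 240.5522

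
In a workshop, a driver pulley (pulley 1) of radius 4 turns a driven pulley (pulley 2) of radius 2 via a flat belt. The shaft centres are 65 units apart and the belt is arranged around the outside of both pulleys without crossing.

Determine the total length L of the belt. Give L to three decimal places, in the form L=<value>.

open belt: β = asin((r2−r1)/C) = asin(-2/65) = -1.7632°
wrap1 = π − 2β = 183.5265°
wrap2 = π + 2β = 176.4735°
tangent length = C·cosβ = 64.9692
L = r1·wrap1 + r2·wrap2 + 2·C·cosβ = 4·3.2031 + 2·3.0800 + 2·64.9692 = 148.9111

L=148.911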